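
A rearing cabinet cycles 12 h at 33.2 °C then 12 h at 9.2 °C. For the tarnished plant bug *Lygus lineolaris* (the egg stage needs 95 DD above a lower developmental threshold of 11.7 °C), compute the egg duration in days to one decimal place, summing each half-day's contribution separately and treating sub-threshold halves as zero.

Day half: max(0, 33.2 − 11.7) × 0.5 = 21.5 × 0.5 = 10.75 DD.
Night half: max(0, 9.2 − 11.7) × 0.5 = 0.0 × 0.5 = 0.00 DD.
Per 24 h: 10.75 DD/day.
Duration = 95 / 10.75 = 8.837 ≈ 8.8 days.

8.8 days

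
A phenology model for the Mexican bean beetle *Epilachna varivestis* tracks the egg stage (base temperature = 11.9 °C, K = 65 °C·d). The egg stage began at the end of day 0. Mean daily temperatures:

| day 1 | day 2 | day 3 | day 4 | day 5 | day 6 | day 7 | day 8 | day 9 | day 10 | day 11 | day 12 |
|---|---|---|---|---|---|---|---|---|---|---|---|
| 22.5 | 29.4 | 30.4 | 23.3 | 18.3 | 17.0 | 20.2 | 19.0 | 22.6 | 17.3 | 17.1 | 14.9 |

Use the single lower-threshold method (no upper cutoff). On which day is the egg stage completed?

day 6

Daily DD above 11.9 °C: 10.6, 17.5, 18.5, 11.4, 6.4, 5.1, 8.3, 7.1, 10.7, 5.4, 5.2, 3.0.
Cumulative: 10.6, 28.1, 46.6, 58.0, 64.4, 69.5, 77.8, 84.9, 95.6, 101.0, 106.2, 109.2.
The total first reaches 65 DD on day 6.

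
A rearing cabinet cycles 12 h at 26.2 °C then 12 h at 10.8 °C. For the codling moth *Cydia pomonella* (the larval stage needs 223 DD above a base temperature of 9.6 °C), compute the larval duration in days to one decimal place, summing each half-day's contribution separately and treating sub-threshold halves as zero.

25.1 days

Day half: max(0, 26.2 − 9.6) × 0.5 = 16.6 × 0.5 = 8.30 DD.
Night half: max(0, 10.8 − 9.6) × 0.5 = 1.2 × 0.5 = 0.60 DD.
Per 24 h: 8.90 DD/day.
Duration = 223 / 8.90 = 25.056 ≈ 25.1 days.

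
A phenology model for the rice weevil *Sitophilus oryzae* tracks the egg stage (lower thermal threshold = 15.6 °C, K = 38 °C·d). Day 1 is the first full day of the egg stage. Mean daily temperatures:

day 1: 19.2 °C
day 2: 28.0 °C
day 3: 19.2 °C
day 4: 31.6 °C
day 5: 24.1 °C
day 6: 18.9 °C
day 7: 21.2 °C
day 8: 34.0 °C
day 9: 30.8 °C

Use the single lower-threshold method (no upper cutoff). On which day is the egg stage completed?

day 5

Daily DD above 15.6 °C: 3.6, 12.4, 3.6, 16.0, 8.5, 3.3, 5.6, 18.4, 15.2.
Cumulative: 3.6, 16.0, 19.6, 35.6, 44.1, 47.4, 53.0, 71.4, 86.6.
The total first reaches 38 DD on day 5.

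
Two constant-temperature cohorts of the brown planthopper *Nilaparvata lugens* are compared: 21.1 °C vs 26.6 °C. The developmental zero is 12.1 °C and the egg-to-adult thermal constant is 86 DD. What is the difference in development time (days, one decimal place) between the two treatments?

At 21.1 °C: 86 / (21.1 − 12.1) = 86 / 9.0 = 9.556 d.
At 26.6 °C: 86 / (26.6 − 12.1) = 86 / 14.5 = 5.931 d.
Difference = |9.556 − 5.931| = 3.625 ≈ 3.6 days.

3.6 days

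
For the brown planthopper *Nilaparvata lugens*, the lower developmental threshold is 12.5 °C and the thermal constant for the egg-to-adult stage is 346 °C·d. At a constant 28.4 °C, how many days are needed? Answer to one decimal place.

21.8 days

Daily accumulation = 28.4 − 12.5 = 15.9 DD/day.
Duration = 346 / 15.9 = 21.761 ≈ 21.8 days.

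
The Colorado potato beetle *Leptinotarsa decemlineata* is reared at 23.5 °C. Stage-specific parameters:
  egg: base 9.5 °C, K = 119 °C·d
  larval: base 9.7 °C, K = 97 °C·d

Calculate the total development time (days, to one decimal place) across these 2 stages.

15.5 days

egg: 119 / (23.5 − 9.5) = 119 / 14.0 = 8.500 d.
larval: 97 / (23.5 − 9.7) = 97 / 13.8 = 7.029 d.
Sum = 15.529 ≈ 15.5 days.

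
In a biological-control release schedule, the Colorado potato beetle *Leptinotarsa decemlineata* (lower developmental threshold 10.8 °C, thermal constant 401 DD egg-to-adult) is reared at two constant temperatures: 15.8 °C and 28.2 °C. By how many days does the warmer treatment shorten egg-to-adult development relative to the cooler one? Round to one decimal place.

57.2 days

At 15.8 °C: 401 / (15.8 − 10.8) = 401 / 5.0 = 80.200 d.
At 28.2 °C: 401 / (28.2 − 10.8) = 401 / 17.4 = 23.046 d.
Difference = |80.200 − 23.046| = 57.154 ≈ 57.2 days.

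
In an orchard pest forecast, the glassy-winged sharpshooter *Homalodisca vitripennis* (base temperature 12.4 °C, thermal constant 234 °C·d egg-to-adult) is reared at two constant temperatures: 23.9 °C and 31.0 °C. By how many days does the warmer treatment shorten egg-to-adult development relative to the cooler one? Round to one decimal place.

7.8 days

At 23.9 °C: 234 / (23.9 − 12.4) = 234 / 11.5 = 20.348 d.
At 31.0 °C: 234 / (31.0 − 12.4) = 234 / 18.6 = 12.581 d.
Difference = |20.348 − 12.581| = 7.767 ≈ 7.8 days.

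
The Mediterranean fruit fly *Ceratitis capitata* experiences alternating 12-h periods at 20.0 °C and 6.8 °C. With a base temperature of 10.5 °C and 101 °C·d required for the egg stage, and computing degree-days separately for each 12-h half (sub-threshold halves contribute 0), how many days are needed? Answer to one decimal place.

Day half: max(0, 20.0 − 10.5) × 0.5 = 9.5 × 0.5 = 4.75 DD.
Night half: max(0, 6.8 − 10.5) × 0.5 = 0.0 × 0.5 = 0.00 DD.
Per 24 h: 4.75 DD/day.
Duration = 101 / 4.75 = 21.263 ≈ 21.3 days.

21.3 days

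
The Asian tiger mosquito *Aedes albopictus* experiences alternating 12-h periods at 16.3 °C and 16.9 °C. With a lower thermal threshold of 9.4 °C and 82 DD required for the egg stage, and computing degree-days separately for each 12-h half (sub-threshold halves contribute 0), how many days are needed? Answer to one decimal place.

11.4 days

Day half: max(0, 16.3 − 9.4) × 0.5 = 6.9 × 0.5 = 3.45 DD.
Night half: max(0, 16.9 − 9.4) × 0.5 = 7.5 × 0.5 = 3.75 DD.
Per 24 h: 7.20 DD/day.
Duration = 82 / 7.20 = 11.389 ≈ 11.4 days.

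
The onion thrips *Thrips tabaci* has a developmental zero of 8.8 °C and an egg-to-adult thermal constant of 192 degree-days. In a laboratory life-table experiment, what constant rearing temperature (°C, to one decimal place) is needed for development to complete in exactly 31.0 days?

Required daily accumulation = 192 / 31.0 = 6.194 DD/day.
T = T_base + 6.194 = 8.8 + 6.194 = 14.994 ≈ 15.0 °C.

15.0 °C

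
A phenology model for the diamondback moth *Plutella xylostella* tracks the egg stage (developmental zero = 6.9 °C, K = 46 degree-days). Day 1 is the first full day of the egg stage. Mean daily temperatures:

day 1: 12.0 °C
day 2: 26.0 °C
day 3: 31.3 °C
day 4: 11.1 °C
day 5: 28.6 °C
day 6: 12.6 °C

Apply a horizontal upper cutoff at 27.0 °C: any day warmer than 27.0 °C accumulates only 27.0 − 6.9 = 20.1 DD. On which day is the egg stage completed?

Daily DD above 6.9 °C (capped at 20.1): 5.1, 19.1, 20.1, 4.2, 20.1, 5.7.
Cumulative: 5.1, 24.2, 44.3, 48.5, 68.6, 74.3.
The total first reaches 46 DD on day 4.

day 4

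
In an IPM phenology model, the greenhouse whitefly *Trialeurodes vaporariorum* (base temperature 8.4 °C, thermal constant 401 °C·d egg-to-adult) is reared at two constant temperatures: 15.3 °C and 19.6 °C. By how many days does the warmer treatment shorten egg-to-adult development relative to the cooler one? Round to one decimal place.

At 15.3 °C: 401 / (15.3 − 8.4) = 401 / 6.9 = 58.116 d.
At 19.6 °C: 401 / (19.6 − 8.4) = 401 / 11.2 = 35.804 d.
Difference = |58.116 − 35.804| = 22.312 ≈ 22.3 days.

22.3 days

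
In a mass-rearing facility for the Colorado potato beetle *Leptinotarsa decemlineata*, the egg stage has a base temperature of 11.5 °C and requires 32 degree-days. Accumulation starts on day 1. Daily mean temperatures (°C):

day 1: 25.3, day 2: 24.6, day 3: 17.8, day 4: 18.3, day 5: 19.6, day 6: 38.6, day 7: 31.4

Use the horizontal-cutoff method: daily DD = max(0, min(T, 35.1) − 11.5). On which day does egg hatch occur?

day 3

Daily DD above 11.5 °C (capped at 23.6): 13.8, 13.1, 6.3, 6.8, 8.1, 23.6, 19.9.
Cumulative: 13.8, 26.9, 33.2, 40.0, 48.1, 71.7, 91.6.
The total first reaches 32 DD on day 3.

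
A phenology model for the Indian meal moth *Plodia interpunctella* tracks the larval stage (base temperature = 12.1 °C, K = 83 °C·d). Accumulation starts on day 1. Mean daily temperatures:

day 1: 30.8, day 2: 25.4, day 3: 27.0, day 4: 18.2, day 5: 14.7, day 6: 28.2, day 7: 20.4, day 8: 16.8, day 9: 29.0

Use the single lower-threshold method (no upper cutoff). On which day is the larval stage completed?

Daily DD above 12.1 °C: 18.7, 13.3, 14.9, 6.1, 2.6, 16.1, 8.3, 4.7, 16.9.
Cumulative: 18.7, 32.0, 46.9, 53.0, 55.6, 71.7, 80.0, 84.7, 101.6.
The total first reaches 83 DD on day 8.

day 8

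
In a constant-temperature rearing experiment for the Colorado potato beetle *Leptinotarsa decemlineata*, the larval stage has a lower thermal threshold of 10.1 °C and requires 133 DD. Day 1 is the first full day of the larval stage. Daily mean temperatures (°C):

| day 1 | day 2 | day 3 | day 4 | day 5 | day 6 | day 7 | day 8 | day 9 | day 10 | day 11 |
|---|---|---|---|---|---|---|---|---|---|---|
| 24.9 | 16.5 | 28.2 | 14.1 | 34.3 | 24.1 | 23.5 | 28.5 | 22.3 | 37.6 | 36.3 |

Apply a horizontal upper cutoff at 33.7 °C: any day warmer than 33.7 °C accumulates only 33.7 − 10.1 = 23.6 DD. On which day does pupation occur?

Daily DD above 10.1 °C (capped at 23.6): 14.8, 6.4, 18.1, 4.0, 23.6, 14.0, 13.4, 18.4, 12.2, 23.6, 23.6.
Cumulative: 14.8, 21.2, 39.3, 43.3, 66.9, 80.9, 94.3, 112.7, 124.9, 148.5, 172.1.
The total first reaches 133 DD on day 10.

day 10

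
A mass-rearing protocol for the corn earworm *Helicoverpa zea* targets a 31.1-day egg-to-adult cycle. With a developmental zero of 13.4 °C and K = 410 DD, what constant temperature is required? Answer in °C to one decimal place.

Required daily accumulation = 410 / 31.1 = 13.183 DD/day.
T = T_base + 13.183 = 13.4 + 13.183 = 26.583 ≈ 26.6 °C.

26.6 °C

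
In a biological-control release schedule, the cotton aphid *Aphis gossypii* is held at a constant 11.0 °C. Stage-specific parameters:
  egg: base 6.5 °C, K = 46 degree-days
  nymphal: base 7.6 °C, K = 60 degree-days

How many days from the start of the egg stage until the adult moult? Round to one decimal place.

egg: 46 / (11.0 − 6.5) = 46 / 4.5 = 10.222 d.
nymphal: 60 / (11.0 − 7.6) = 60 / 3.4 = 17.647 d.
Sum = 27.869 ≈ 27.9 days.

27.9 days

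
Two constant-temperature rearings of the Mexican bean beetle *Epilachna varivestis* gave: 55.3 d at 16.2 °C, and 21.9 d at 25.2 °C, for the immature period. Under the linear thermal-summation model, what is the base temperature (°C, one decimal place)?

Linear rate model ⇒ the product D·(T − T_b) is constant across temperatures.
55.3·(16.2 − T_b) = 21.9·(25.2 − T_b)
T_b = (55.3·16.2 − 21.9·25.2) / (55.3 − 21.9) = 343.98 / 33.4 = 10.299 °C ≈ 10.3 °C.

10.3 °C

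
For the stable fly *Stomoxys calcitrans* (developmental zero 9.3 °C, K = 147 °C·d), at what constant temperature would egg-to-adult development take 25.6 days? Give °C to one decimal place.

Required daily accumulation = 147 / 25.6 = 5.742 DD/day.
T = T_base + 5.742 = 9.3 + 5.742 = 15.042 ≈ 15.0 °C.

15.0 °C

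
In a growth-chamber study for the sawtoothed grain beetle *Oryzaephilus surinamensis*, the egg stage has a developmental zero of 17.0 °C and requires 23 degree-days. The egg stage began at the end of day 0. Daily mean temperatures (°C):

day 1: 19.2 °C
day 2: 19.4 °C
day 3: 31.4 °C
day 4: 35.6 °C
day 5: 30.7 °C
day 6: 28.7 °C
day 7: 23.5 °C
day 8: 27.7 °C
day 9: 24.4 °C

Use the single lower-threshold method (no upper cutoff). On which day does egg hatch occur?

day 4

Daily DD above 17.0 °C: 2.2, 2.4, 14.4, 18.6, 13.7, 11.7, 6.5, 10.7, 7.4.
Cumulative: 2.2, 4.6, 19.0, 37.6, 51.3, 63.0, 69.5, 80.2, 87.6.
The total first reaches 23 DD on day 4.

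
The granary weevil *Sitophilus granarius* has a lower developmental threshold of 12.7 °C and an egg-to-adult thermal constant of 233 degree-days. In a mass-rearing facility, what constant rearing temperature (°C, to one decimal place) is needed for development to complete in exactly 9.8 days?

Required daily accumulation = 233 / 9.8 = 23.776 DD/day.
T = T_base + 23.776 = 12.7 + 23.776 = 36.476 ≈ 36.5 °C.

36.5 °C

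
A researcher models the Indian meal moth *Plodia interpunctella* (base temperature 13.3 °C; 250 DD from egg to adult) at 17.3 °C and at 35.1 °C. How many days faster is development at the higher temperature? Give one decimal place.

51.0 days

At 17.3 °C: 250 / (17.3 − 13.3) = 250 / 4.0 = 62.500 d.
At 35.1 °C: 250 / (35.1 − 13.3) = 250 / 21.8 = 11.468 d.
Difference = |62.500 − 11.468| = 51.032 ≈ 51.0 days.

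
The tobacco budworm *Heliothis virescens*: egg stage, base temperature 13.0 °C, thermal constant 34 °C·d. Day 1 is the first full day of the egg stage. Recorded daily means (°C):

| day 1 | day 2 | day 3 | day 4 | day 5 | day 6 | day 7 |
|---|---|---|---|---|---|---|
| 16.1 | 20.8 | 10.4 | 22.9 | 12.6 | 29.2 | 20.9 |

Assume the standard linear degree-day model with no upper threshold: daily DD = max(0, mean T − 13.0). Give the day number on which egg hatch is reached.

day 6

Daily DD above 13.0 °C: 3.1, 7.8, 0.0, 9.9, 0.0, 16.2, 7.9.
Cumulative: 3.1, 10.9, 10.9, 20.8, 20.8, 37.0, 44.9.
The total first reaches 34 DD on day 6.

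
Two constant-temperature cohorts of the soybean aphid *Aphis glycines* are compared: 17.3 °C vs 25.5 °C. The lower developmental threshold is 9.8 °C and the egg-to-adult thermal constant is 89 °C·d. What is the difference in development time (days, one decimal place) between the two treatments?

6.2 days

At 17.3 °C: 89 / (17.3 − 9.8) = 89 / 7.5 = 11.867 d.
At 25.5 °C: 89 / (25.5 − 9.8) = 89 / 15.7 = 5.669 d.
Difference = |11.867 − 5.669| = 6.198 ≈ 6.2 days.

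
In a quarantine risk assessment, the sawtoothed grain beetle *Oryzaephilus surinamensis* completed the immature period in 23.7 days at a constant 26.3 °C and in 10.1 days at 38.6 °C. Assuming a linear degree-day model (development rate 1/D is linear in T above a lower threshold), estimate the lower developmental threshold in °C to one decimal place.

17.2 °C

Under the model K = D·(T − T_b), so D₁·(T₁ − T_b) = D₂·(T₂ − T_b).
23.7·(26.3 − T_b) = 10.1·(38.6 − T_b)
T_b = (23.7·26.3 − 10.1·38.6) / (23.7 − 10.1) = 233.45 / 13.6 = 17.165 °C ≈ 17.2 °C.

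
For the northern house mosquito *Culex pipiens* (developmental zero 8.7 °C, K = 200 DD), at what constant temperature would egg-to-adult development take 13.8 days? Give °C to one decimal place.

23.2 °C

Required daily accumulation = 200 / 13.8 = 14.493 DD/day.
T = T_base + 14.493 = 8.7 + 14.493 = 23.193 ≈ 23.2 °C.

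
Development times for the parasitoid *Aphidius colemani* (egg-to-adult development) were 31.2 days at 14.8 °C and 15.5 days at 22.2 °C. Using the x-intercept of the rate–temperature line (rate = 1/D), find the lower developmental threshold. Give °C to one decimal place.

Linear rate model ⇒ the product D·(T − T_b) is constant across temperatures.
31.2·(14.8 − T_b) = 15.5·(22.2 − T_b)
T_b = (31.2·14.8 − 15.5·22.2) / (31.2 − 15.5) = 117.66 / 15.7 = 7.494 °C ≈ 7.5 °C.

7.5 °C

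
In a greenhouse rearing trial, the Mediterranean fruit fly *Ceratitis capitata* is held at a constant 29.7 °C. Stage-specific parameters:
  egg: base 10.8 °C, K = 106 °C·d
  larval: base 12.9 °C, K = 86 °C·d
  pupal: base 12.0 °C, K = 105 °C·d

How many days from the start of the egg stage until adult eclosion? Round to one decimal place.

egg: 106 / (29.7 − 10.8) = 106 / 18.9 = 5.608 d.
larval: 86 / (29.7 − 12.9) = 86 / 16.8 = 5.119 d.
pupal: 105 / (29.7 − 12.0) = 105 / 17.7 = 5.932 d.
Sum = 16.660 ≈ 16.7 days.

16.7 days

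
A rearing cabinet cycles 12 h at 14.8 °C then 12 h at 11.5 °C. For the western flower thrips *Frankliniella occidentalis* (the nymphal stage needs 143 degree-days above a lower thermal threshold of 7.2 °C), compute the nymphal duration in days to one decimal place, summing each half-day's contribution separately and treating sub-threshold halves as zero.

24.0 days

Day half: max(0, 14.8 − 7.2) × 0.5 = 7.6 × 0.5 = 3.80 DD.
Night half: max(0, 11.5 − 7.2) × 0.5 = 4.3 × 0.5 = 2.15 DD.
Per 24 h: 5.95 DD/day.
Duration = 143 / 5.95 = 24.034 ≈ 24.0 days.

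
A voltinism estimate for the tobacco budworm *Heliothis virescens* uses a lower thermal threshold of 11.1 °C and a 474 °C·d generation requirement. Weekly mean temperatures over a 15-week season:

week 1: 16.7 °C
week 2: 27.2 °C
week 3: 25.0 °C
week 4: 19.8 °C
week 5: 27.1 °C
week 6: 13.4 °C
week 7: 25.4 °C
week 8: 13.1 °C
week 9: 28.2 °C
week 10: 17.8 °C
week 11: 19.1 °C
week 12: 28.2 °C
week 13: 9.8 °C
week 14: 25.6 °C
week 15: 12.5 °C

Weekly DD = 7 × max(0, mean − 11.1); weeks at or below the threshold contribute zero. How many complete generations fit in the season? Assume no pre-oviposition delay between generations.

Weekly DD (7 × max(0, T̄ − 11.1)): 39.2, 112.7, 97.3, 60.9, 112.0, 16.1, 100.1, 14.0, 119.7, 46.9, 56.0, 119.7, 0.0, 101.5, 9.8.
Season total = 1005.9 DD.
Complete generations = ⌊1005.9 / 474⌋ = 2.

2 generations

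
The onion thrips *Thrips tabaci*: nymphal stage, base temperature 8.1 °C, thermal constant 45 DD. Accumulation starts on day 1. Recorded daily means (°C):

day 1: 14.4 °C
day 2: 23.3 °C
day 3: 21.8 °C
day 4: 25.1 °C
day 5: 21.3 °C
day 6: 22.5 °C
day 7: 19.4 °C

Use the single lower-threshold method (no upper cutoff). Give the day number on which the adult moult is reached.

Daily DD above 8.1 °C: 6.3, 15.2, 13.7, 17.0, 13.2, 14.4, 11.3.
Cumulative: 6.3, 21.5, 35.2, 52.2, 65.4, 79.8, 91.1.
The total first reaches 45 DD on day 4.

day 4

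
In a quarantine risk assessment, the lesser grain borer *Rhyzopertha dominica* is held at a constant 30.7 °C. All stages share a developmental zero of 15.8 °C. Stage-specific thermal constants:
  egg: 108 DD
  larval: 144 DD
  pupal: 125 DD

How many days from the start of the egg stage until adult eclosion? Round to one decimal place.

25.3 days

Daily accumulation at 30.7 °C = 30.7 − 15.8 = 14.9 DD/day.
Total K = 108 + 144 + 125 = 377 DD.
Total duration = 377 / 14.9 = 25.302 ≈ 25.3 days.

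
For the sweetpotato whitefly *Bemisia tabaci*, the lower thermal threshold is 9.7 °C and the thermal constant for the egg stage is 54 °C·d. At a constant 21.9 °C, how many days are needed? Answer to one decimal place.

Daily accumulation = 21.9 − 9.7 = 12.2 DD/day.
Duration = 54 / 12.2 = 4.426 ≈ 4.4 days.

4.4 days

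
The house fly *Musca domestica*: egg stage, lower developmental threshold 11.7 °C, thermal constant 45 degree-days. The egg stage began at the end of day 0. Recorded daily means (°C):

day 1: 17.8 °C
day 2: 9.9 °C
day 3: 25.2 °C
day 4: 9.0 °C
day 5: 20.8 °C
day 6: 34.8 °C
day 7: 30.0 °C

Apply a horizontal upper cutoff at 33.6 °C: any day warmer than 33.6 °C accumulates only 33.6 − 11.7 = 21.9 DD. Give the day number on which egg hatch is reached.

Daily DD above 11.7 °C (capped at 21.9): 6.1, 0.0, 13.5, 0.0, 9.1, 21.9, 18.3.
Cumulative: 6.1, 6.1, 19.6, 19.6, 28.7, 50.6, 68.9.
The total first reaches 45 DD on day 6.

day 6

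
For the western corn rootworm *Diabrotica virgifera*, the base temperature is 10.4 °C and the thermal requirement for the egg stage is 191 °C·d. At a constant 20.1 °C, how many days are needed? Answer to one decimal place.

Daily accumulation = 20.1 − 10.4 = 9.7 DD/day.
Duration = 191 / 9.7 = 19.691 ≈ 19.7 days.

19.7 days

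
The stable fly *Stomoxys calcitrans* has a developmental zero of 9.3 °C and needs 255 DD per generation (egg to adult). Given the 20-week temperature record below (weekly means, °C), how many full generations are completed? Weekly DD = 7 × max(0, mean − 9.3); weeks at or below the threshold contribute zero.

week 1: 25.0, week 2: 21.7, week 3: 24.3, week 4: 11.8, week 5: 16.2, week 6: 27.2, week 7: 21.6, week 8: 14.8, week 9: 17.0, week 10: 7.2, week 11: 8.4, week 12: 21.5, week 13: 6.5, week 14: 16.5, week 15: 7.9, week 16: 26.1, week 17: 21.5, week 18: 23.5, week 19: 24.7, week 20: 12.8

Weekly DD (7 × max(0, T̄ − 9.3)): 109.9, 86.8, 105.0, 17.5, 48.3, 125.3, 86.1, 38.5, 53.9, 0.0, 0.0, 85.4, 0.0, 50.4, 0.0, 117.6, 85.4, 99.4, 107.8, 24.5.
Season total = 1241.8 DD.
Complete generations = ⌊1241.8 / 255⌋ = 4.

4 generations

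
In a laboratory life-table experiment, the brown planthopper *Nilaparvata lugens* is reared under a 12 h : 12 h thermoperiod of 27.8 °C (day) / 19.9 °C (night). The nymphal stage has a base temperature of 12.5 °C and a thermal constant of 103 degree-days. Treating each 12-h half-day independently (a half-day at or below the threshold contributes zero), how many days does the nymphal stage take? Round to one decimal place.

9.1 days

Day half: max(0, 27.8 − 12.5) × 0.5 = 15.3 × 0.5 = 7.65 DD.
Night half: max(0, 19.9 − 12.5) × 0.5 = 7.4 × 0.5 = 3.70 DD.
Per 24 h: 11.35 DD/day.
Duration = 103 / 11.35 = 9.075 ≈ 9.1 days.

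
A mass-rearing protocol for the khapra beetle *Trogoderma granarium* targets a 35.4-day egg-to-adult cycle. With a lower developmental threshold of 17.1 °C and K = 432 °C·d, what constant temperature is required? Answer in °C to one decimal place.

Required daily accumulation = 432 / 35.4 = 12.203 DD/day.
T = T_base + 12.203 = 17.1 + 12.203 = 29.303 ≈ 29.3 °C.

29.3 °C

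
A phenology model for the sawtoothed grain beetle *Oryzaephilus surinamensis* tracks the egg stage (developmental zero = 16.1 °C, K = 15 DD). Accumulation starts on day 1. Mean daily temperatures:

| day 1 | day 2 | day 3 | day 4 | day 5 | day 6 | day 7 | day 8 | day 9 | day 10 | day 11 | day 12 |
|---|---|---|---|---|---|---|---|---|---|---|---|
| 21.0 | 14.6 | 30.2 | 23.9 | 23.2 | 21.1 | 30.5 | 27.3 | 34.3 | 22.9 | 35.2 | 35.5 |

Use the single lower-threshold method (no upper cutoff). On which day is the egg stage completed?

Daily DD above 16.1 °C: 4.9, 0.0, 14.1, 7.8, 7.1, 5.0, 14.4, 11.2, 18.2, 6.8, 19.1, 19.4.
Cumulative: 4.9, 4.9, 19.0, 26.8, 33.9, 38.9, 53.3, 64.5, 82.7, 89.5, 108.6, 128.0.
The total first reaches 15 DD on day 3.

day 3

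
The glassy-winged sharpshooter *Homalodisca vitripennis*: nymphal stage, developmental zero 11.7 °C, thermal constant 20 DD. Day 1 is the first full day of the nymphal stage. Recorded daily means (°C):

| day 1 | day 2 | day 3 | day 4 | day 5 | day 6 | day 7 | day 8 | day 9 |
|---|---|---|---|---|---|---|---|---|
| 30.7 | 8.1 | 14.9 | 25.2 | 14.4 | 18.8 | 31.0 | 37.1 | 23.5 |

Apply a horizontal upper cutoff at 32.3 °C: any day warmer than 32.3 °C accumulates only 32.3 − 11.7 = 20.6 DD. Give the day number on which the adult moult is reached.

Daily DD above 11.7 °C (capped at 20.6): 19.0, 0.0, 3.2, 13.5, 2.7, 7.1, 19.3, 20.6, 11.8.
Cumulative: 19.0, 19.0, 22.2, 35.7, 38.4, 45.5, 64.8, 85.4, 97.2.
The total first reaches 20 DD on day 3.

day 3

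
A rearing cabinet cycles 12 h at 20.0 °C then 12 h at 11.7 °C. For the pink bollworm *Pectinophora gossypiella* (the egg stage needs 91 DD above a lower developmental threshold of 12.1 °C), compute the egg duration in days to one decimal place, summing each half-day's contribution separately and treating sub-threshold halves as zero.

23.0 days

Day half: max(0, 20.0 − 12.1) × 0.5 = 7.9 × 0.5 = 3.95 DD.
Night half: max(0, 11.7 − 12.1) × 0.5 = 0.0 × 0.5 = 0.00 DD.
Per 24 h: 3.95 DD/day.
Duration = 91 / 3.95 = 23.038 ≈ 23.0 days.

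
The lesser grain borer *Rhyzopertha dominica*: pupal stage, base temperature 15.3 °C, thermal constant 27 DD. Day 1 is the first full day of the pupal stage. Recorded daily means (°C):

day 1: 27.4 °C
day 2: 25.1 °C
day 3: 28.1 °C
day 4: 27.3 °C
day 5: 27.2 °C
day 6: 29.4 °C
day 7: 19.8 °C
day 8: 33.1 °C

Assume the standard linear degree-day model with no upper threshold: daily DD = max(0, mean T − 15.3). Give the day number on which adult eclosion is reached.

day 3

Daily DD above 15.3 °C: 12.1, 9.8, 12.8, 12.0, 11.9, 14.1, 4.5, 17.8.
Cumulative: 12.1, 21.9, 34.7, 46.7, 58.6, 72.7, 77.2, 95.0.
The total first reaches 27 DD on day 3.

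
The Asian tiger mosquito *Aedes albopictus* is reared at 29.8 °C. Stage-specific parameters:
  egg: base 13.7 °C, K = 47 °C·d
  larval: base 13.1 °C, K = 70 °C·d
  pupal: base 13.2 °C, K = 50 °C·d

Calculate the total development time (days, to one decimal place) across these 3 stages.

10.1 days

egg: 47 / (29.8 − 13.7) = 47 / 16.1 = 2.919 d.
larval: 70 / (29.8 − 13.1) = 70 / 16.7 = 4.192 d.
pupal: 50 / (29.8 − 13.2) = 50 / 16.6 = 3.012 d.
Sum = 10.123 ≈ 10.1 days.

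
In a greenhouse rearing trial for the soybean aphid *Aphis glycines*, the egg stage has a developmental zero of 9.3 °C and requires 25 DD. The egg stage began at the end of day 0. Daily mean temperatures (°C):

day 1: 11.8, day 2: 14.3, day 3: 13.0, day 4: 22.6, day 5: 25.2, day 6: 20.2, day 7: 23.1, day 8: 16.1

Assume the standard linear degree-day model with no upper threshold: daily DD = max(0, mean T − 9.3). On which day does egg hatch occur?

day 5

Daily DD above 9.3 °C: 2.5, 5.0, 3.7, 13.3, 15.9, 10.9, 13.8, 6.8.
Cumulative: 2.5, 7.5, 11.2, 24.5, 40.4, 51.3, 65.1, 71.9.
The total first reaches 25 DD on day 5.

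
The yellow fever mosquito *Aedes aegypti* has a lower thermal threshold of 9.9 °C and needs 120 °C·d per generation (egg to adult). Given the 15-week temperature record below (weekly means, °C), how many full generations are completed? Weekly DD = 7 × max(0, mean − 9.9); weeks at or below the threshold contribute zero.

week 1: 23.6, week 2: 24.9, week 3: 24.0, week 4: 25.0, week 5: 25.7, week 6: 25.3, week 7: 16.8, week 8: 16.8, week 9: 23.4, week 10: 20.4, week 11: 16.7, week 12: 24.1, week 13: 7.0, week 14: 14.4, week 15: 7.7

8 generations

Weekly DD (7 × max(0, T̄ − 9.9)): 95.9, 105.0, 98.7, 105.7, 110.6, 107.8, 48.3, 48.3, 94.5, 73.5, 47.6, 99.4, 0.0, 31.5, 0.0.
Season total = 1066.8 DD.
Complete generations = ⌊1066.8 / 120⌋ = 8.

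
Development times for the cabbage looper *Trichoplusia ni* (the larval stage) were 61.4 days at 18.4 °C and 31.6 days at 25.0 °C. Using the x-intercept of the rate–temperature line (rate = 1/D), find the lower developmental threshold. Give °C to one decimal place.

11.4 °C

Equal thermal constants: D₁(T₁ − T_b) = D₂(T₂ − T_b).
61.4·(18.4 − T_b) = 31.6·(25.0 − T_b)
T_b = (61.4·18.4 − 31.6·25.0) / (61.4 − 31.6) = 339.76 / 29.8 = 11.401 °C ≈ 11.4 °C.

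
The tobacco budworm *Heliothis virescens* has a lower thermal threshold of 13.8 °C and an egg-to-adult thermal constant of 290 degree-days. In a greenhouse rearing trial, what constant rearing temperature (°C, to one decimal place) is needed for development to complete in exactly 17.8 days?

Required daily accumulation = 290 / 17.8 = 16.292 DD/day.
T = T_base + 16.292 = 13.8 + 16.292 = 30.092 ≈ 30.1 °C.

30.1 °C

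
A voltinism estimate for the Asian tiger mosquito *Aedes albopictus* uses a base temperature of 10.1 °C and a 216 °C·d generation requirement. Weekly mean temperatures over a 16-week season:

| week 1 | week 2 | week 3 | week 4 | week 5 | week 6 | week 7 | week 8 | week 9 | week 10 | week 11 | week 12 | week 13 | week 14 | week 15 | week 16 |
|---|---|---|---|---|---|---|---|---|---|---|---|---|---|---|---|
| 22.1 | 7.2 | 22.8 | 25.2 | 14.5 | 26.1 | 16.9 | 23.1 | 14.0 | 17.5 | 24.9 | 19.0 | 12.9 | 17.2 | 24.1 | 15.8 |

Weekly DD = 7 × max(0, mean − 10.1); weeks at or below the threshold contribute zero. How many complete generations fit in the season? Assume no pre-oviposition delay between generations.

4 generations

Weekly DD (7 × max(0, T̄ − 10.1)): 84.0, 0.0, 88.9, 105.7, 30.8, 112.0, 47.6, 91.0, 27.3, 51.8, 103.6, 62.3, 19.6, 49.7, 98.0, 39.9.
Season total = 1012.2 DD.
Complete generations = ⌊1012.2 / 216⌋ = 4.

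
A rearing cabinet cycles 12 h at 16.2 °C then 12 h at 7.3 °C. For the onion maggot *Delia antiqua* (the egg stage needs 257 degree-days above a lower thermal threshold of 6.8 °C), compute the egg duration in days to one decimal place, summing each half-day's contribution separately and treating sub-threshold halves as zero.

Day half: max(0, 16.2 − 6.8) × 0.5 = 9.4 × 0.5 = 4.70 DD.
Night half: max(0, 7.3 − 6.8) × 0.5 = 0.5 × 0.5 = 0.25 DD.
Per 24 h: 4.95 DD/day.
Duration = 257 / 4.95 = 51.919 ≈ 51.9 days.

51.9 days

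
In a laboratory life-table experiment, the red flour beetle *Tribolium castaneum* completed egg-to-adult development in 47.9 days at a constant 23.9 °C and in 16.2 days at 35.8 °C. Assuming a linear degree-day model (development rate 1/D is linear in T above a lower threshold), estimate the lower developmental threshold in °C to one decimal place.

Equal thermal constants: D₁(T₁ − T_b) = D₂(T₂ − T_b).
47.9·(23.9 − T_b) = 16.2·(35.8 − T_b)
T_b = (47.9·23.9 − 16.2·35.8) / (47.9 − 16.2) = 564.85 / 31.7 = 17.819 °C ≈ 17.8 °C.

17.8 °C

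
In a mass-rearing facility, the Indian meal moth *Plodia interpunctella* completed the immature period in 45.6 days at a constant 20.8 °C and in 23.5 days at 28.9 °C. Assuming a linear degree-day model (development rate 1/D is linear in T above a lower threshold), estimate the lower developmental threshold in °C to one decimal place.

Equal thermal constants: D₁(T₁ − T_b) = D₂(T₂ − T_b).
45.6·(20.8 − T_b) = 23.5·(28.9 − T_b)
T_b = (45.6·20.8 − 23.5·28.9) / (45.6 − 23.5) = 269.33 / 22.1 = 12.187 °C ≈ 12.2 °C.

12.2 °C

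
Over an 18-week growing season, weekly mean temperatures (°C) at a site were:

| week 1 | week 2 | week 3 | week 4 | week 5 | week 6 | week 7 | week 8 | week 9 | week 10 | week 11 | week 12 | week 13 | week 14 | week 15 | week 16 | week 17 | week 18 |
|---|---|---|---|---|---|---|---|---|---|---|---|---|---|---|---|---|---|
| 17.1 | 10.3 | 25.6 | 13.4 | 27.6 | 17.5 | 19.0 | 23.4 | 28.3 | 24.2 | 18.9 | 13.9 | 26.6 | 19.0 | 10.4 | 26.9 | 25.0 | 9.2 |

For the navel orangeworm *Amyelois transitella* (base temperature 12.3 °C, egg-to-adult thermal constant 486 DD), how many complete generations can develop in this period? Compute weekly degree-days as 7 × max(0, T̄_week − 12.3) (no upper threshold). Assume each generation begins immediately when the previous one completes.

Weekly DD (7 × max(0, T̄ − 12.3)): 33.6, 0.0, 93.1, 7.7, 107.1, 36.4, 46.9, 77.7, 112.0, 83.3, 46.2, 11.2, 100.1, 46.9, 0.0, 102.2, 88.9, 0.0.
Season total = 993.3 DD.
Complete generations = ⌊993.3 / 486⌋ = 2.

2 generations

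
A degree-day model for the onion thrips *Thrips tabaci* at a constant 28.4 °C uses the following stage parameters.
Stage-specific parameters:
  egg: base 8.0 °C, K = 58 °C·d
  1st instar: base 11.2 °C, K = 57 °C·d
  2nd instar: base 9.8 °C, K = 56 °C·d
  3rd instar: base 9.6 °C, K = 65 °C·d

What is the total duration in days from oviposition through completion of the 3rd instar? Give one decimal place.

egg: 58 / (28.4 − 8.0) = 58 / 20.4 = 2.843 d.
1st instar: 57 / (28.4 − 11.2) = 57 / 17.2 = 3.314 d.
2nd instar: 56 / (28.4 − 9.8) = 56 / 18.6 = 3.011 d.
3rd instar: 65 / (28.4 − 9.6) = 65 / 18.8 = 3.457 d.
Sum = 12.625 ≈ 12.6 days.

12.6 days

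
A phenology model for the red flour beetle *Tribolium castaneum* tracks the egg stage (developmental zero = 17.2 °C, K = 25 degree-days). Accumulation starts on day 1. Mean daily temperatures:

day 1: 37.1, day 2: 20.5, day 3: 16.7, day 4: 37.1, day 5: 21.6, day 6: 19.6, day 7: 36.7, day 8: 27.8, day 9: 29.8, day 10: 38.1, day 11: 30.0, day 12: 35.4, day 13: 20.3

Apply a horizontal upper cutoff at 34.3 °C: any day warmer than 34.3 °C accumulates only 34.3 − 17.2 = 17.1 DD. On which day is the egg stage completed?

day 4

Daily DD above 17.2 °C (capped at 17.1): 17.1, 3.3, 0.0, 17.1, 4.4, 2.4, 17.1, 10.6, 12.6, 17.1, 12.8, 17.1, 3.1.
Cumulative: 17.1, 20.4, 20.4, 37.5, 41.9, 44.3, 61.4, 72.0, 84.6, 101.7, 114.5, 131.6, 134.7.
The total first reaches 25 DD on day 4.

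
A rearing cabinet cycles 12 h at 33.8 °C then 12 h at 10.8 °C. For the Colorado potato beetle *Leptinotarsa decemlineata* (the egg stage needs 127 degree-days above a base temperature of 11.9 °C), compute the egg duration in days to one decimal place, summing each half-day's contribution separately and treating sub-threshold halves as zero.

Day half: max(0, 33.8 − 11.9) × 0.5 = 21.9 × 0.5 = 10.95 DD.
Night half: max(0, 10.8 − 11.9) × 0.5 = 0.0 × 0.5 = 0.00 DD.
Per 24 h: 10.95 DD/day.
Duration = 127 / 10.95 = 11.598 ≈ 11.6 days.

11.6 days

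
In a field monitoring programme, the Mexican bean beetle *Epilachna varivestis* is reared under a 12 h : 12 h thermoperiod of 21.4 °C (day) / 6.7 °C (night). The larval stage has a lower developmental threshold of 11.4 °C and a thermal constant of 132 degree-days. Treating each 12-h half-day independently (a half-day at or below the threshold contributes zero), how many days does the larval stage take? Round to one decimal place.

Day half: max(0, 21.4 − 11.4) × 0.5 = 10.0 × 0.5 = 5.00 DD.
Night half: max(0, 6.7 − 11.4) × 0.5 = 0.0 × 0.5 = 0.00 DD.
Per 24 h: 5.00 DD/day.
Duration = 132 / 5.00 = 26.400 ≈ 26.4 days.

26.4 days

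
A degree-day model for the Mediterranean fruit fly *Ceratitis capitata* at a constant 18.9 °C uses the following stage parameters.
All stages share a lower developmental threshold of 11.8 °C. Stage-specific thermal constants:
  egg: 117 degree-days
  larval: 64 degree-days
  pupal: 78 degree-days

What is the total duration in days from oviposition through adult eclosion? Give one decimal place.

Daily accumulation at 18.9 °C = 18.9 − 11.8 = 7.1 DD/day.
Total K = 117 + 64 + 78 = 259 DD.
Total duration = 259 / 7.1 = 36.479 ≈ 36.5 days.

36.5 days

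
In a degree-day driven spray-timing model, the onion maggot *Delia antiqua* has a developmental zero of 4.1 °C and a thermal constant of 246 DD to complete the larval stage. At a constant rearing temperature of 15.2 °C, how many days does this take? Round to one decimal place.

Daily accumulation = 15.2 − 4.1 = 11.1 DD/day.
Duration = 246 / 11.1 = 22.162 ≈ 22.2 days.

22.2 days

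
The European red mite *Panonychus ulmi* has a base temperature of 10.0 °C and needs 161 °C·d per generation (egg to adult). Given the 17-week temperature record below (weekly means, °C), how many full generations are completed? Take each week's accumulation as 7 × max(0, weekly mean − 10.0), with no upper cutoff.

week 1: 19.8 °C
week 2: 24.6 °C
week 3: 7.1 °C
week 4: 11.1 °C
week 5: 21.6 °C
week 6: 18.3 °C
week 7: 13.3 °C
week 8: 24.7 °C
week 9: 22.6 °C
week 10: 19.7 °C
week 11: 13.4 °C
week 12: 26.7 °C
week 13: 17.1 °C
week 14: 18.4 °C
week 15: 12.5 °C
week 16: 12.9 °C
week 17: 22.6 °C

Weekly DD (7 × max(0, T̄ − 10.0)): 68.6, 102.2, 0.0, 7.7, 81.2, 58.1, 23.1, 102.9, 88.2, 67.9, 23.8, 116.9, 49.7, 58.8, 17.5, 20.3, 88.2.
Season total = 975.1 DD.
Complete generations = ⌊975.1 / 161⌋ = 6.

6 generations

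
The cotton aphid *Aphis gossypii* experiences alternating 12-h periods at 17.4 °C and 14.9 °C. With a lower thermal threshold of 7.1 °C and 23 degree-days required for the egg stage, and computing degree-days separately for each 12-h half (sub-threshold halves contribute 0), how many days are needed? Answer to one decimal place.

Day half: max(0, 17.4 − 7.1) × 0.5 = 10.3 × 0.5 = 5.15 DD.
Night half: max(0, 14.9 − 7.1) × 0.5 = 7.8 × 0.5 = 3.90 DD.
Per 24 h: 9.05 DD/day.
Duration = 23 / 9.05 = 2.541 ≈ 2.5 days.

2.5 days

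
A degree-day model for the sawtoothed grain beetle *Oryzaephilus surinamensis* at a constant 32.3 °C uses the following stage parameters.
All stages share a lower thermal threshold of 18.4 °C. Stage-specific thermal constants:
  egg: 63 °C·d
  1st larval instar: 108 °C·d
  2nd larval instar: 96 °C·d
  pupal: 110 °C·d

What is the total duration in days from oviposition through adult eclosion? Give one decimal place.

27.1 days

Daily accumulation at 32.3 °C = 32.3 − 18.4 = 13.9 DD/day.
Total K = 63 + 108 + 96 + 110 = 377 DD.
Total duration = 377 / 13.9 = 27.122 ≈ 27.1 days.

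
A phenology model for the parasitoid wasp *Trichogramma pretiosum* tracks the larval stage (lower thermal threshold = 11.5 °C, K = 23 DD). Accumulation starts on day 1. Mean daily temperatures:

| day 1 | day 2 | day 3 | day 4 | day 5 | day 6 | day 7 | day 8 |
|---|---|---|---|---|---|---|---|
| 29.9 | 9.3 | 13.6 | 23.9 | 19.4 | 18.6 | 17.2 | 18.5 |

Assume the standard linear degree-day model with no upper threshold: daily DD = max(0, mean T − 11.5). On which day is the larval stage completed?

day 4

Daily DD above 11.5 °C: 18.4, 0.0, 2.1, 12.4, 7.9, 7.1, 5.7, 7.0.
Cumulative: 18.4, 18.4, 20.5, 32.9, 40.8, 47.9, 53.6, 60.6.
The total first reaches 23 DD on day 4.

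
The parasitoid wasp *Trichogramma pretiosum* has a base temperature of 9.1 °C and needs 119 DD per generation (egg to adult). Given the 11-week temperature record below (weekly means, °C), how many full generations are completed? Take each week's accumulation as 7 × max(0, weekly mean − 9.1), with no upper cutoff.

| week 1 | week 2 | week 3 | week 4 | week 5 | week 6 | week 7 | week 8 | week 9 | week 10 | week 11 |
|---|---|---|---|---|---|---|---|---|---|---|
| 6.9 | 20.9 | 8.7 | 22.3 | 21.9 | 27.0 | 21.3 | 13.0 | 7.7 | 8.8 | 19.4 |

4 generations

Weekly DD (7 × max(0, T̄ − 9.1)): 0.0, 82.6, 0.0, 92.4, 89.6, 125.3, 85.4, 27.3, 0.0, 0.0, 72.1.
Season total = 574.7 DD.
Complete generations = ⌊574.7 / 119⌋ = 4.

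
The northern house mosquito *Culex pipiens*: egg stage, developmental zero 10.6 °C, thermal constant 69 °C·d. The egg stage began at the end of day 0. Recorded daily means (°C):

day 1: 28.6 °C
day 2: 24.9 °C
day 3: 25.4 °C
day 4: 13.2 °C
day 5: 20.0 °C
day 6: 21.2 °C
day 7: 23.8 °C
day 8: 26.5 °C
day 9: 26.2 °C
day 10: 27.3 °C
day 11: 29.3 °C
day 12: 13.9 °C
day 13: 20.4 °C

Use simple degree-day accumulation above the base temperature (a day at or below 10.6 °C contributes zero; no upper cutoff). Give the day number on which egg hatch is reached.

Daily DD above 10.6 °C: 18.0, 14.3, 14.8, 2.6, 9.4, 10.6, 13.2, 15.9, 15.6, 16.7, 18.7, 3.3, 9.8.
Cumulative: 18.0, 32.3, 47.1, 49.7, 59.1, 69.7, 82.9, 98.8, 114.4, 131.1, 149.8, 153.1, 162.9.
The total first reaches 69 DD on day 6.

day 6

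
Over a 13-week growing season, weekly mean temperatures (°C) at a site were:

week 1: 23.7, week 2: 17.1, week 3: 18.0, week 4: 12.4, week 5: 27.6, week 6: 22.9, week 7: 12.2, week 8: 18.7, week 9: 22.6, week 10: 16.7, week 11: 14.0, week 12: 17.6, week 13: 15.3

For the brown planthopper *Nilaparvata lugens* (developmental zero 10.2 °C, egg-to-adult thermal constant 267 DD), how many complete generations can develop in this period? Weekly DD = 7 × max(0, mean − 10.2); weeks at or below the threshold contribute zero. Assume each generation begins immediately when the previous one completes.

Weekly DD (7 × max(0, T̄ − 10.2)): 94.5, 48.3, 54.6, 15.4, 121.8, 88.9, 14.0, 59.5, 86.8, 45.5, 26.6, 51.8, 35.7.
Season total = 743.4 DD.
Complete generations = ⌊743.4 / 267⌋ = 2.

2 generations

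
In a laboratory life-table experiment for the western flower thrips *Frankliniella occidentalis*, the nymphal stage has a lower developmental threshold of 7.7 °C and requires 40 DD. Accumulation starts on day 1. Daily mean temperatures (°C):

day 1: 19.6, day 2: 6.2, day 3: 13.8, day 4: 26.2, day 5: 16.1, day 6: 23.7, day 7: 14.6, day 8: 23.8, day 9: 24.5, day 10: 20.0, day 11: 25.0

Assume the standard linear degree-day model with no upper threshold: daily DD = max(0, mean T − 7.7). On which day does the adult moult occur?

Daily DD above 7.7 °C: 11.9, 0.0, 6.1, 18.5, 8.4, 16.0, 6.9, 16.1, 16.8, 12.3, 17.3.
Cumulative: 11.9, 11.9, 18.0, 36.5, 44.9, 60.9, 67.8, 83.9, 100.7, 113.0, 130.3.
The total first reaches 40 DD on day 5.

day 5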